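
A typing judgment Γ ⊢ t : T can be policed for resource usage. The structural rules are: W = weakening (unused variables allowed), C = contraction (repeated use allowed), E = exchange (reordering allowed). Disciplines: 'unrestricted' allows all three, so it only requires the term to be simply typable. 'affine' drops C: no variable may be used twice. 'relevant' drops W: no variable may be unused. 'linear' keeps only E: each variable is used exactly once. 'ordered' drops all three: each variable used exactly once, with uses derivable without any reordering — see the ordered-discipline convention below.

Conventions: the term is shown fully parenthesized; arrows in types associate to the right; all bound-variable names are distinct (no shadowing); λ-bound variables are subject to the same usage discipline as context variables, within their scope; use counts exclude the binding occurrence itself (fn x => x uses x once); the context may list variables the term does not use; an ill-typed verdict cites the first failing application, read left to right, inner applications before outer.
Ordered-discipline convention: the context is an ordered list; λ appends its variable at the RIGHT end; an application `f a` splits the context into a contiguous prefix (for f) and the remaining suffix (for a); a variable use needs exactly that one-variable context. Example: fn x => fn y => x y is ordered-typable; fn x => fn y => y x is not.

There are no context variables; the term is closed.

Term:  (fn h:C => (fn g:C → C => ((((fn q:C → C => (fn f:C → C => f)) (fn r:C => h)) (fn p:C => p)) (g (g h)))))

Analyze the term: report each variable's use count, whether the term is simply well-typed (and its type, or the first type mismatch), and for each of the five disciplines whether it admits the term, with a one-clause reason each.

variable uses: h [bound]: 2×; g [bound]: 2×; q [bound]: 0×; f [bound]: 1×; r [bound]: 0×; p [bound]: 1×
use order (left to right): f, h, p, g, g, h
typing: the term checks, with type C → (C → C) → C
ordered: ✗ — h ×2, g ×2 used more than once (contraction); q, r left unused
linear: ✗ — h ×2, g ×2 used more than once (contraction); q, r left unused
affine: ✗ — h ×2, g ×2 used more than once (contraction)
relevant: ✗ — q, r left unused
unrestricted: ✓ — typability at C → (C → C) → C is all that's needed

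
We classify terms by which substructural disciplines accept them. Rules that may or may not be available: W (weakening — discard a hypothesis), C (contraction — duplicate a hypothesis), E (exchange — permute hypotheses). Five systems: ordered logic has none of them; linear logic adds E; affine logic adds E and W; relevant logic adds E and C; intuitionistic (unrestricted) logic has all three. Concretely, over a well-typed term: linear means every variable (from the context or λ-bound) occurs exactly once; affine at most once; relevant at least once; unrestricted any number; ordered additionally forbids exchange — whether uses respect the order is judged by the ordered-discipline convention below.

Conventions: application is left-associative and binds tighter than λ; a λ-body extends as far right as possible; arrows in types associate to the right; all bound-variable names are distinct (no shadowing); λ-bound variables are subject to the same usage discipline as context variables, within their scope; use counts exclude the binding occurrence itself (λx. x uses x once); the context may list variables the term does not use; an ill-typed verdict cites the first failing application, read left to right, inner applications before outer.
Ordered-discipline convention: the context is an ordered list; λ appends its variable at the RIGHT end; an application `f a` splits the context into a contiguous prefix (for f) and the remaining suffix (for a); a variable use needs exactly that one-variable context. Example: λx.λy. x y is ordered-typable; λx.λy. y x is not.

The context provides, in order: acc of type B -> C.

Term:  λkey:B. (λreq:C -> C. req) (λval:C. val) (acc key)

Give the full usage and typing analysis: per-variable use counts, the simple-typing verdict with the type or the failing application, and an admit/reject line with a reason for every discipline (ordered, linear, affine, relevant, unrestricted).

usage: acc: 1; key [bound]: 1; req [bound]: 1; val [bound]: 1
use order (left to right): req, val, acc, key
typing: ✓ — B -> C
ordered ✓ (acc, key, req, val: once each, no exchange needed)
linear ✓ (each of acc, key, req, val used exactly once)
affine ✓ (none of acc, key, req, val used more than once)
relevant ✓ (none of acc, key, req, val goes unused)
unrestricted ✓ (well-typed at B -> C; no restrictions here)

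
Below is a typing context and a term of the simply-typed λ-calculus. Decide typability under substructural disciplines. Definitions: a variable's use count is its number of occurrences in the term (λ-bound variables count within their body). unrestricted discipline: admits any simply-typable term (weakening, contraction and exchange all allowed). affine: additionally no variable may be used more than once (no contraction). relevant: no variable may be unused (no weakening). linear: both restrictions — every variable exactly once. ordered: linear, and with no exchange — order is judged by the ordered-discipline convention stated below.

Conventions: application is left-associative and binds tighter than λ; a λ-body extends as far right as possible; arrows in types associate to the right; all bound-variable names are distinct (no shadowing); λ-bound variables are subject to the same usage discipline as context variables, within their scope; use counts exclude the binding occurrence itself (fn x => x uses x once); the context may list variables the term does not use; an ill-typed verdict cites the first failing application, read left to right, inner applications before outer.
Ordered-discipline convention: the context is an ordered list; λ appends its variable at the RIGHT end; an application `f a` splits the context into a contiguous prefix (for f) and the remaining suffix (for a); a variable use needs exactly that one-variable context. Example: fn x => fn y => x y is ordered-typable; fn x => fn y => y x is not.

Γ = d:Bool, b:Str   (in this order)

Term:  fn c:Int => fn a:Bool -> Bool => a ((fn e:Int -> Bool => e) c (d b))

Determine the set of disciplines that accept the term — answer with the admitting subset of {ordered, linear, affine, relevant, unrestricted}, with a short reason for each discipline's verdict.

admitted in: none
counts: d: 1, b: 1, c [bound]: 1, a [bound]: 1, e [bound]: 1
left-to-right use order: a, e, c, d, b
typing: ill-typed: argument of type Int where Int -> Bool is required
ordered: ✗, a type mismatch blocks all five
linear: ✗, the type mismatch rejects it
affine: ✗, not simply typable
relevant: ✗, fails simple typing
unrestricted: ✗, a type mismatch blocks all five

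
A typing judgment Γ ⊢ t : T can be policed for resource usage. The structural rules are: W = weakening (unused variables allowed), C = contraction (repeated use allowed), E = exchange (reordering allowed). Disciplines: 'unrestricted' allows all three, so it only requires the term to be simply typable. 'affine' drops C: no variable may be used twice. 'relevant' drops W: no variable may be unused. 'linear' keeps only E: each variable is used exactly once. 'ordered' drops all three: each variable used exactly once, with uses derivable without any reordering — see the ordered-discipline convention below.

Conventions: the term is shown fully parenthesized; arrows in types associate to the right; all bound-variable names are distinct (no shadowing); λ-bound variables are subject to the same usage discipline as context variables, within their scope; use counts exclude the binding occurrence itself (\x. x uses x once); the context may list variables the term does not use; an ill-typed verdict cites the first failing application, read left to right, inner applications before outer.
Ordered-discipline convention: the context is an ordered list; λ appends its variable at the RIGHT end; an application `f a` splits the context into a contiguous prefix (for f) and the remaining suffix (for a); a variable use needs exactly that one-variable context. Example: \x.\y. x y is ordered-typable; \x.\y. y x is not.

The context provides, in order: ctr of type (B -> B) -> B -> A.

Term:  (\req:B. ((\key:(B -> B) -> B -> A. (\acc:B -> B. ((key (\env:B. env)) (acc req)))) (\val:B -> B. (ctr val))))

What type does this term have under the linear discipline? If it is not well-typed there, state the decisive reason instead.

term : B -> (B -> B) -> A
variable uses: ctr: 1×; req [bound]: 1×; key [bound]: 1×; acc [bound]: 1×; env [bound]: 1×; val [bound]: 1×
left-to-right use order: key, env, acc, req, ctr, val
typing: the term checks, with type B -> (B -> B) -> A
across the five disciplines: ordered ✗; linear ✓; affine ✓; relevant ✓; unrestricted ✓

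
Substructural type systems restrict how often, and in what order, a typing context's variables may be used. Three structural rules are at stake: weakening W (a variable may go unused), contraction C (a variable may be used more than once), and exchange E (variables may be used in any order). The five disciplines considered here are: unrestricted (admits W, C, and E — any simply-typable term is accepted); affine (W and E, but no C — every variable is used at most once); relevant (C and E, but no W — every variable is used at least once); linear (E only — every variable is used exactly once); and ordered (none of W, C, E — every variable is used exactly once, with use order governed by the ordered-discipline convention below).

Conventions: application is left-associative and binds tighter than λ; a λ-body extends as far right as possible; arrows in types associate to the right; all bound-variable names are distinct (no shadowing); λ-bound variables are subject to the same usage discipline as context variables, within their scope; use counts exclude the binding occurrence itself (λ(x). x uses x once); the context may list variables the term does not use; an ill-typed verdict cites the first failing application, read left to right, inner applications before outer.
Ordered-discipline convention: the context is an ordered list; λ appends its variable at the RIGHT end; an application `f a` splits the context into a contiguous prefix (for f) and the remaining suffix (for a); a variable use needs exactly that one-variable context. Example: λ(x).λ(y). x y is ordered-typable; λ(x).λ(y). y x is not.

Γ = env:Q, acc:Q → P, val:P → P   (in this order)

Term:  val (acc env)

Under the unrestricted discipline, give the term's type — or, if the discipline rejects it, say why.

term : P
counts: env: 1×; acc: 1×; val: 1×
uses in reading order: val, acc, env
typing: ✓ — P
summary: ordered ✗, linear ✓, affine ✓, relevant ✓, unrestricted ✓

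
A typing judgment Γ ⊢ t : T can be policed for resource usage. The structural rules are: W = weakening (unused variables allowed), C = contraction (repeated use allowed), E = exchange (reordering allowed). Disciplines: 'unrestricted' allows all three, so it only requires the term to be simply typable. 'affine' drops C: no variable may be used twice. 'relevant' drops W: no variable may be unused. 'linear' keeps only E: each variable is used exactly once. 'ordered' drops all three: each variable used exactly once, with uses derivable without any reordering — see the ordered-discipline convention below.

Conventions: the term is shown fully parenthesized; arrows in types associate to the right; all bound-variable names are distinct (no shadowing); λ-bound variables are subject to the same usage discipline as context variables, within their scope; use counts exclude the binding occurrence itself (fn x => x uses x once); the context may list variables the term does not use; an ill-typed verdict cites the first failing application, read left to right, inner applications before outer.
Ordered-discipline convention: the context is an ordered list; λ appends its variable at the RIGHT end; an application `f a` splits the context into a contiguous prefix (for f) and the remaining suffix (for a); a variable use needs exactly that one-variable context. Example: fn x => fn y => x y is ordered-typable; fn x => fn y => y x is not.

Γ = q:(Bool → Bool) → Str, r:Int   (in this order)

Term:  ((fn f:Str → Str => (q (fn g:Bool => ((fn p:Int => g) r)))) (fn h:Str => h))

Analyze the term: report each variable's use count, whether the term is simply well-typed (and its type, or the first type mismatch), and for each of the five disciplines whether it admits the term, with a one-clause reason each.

usage: q ×1; r ×1; f (λ-bound) ×0; g (λ-bound) ×1; p (λ-bound) ×0; h (λ-bound) ×1
order of uses: q, g, r, h
typing: well-typed — term : Str
ordered ✗ (f, p left unused)
linear ✗ (f, p left unused)
affine ✓ (no duplicate uses among q, r, f, g, p, h)
relevant ✗ (f, p left unused)
unrestricted ✓ (well-typed at Str; no restrictions here)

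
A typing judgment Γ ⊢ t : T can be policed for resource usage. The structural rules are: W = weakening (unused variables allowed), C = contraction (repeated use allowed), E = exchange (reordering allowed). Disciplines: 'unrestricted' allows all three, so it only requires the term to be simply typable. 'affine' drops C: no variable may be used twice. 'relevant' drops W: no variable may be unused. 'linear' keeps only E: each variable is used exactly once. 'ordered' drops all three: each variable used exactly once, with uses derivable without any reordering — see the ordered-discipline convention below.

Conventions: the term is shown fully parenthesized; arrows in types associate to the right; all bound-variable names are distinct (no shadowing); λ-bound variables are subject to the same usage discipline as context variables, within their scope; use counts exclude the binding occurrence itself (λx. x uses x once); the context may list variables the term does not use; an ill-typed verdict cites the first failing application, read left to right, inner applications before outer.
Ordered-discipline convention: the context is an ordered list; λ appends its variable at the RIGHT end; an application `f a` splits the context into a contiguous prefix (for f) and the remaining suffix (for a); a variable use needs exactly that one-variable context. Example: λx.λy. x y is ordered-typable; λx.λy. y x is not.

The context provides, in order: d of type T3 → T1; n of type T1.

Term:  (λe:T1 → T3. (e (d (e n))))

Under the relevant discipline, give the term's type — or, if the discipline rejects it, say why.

term : (T1 → T3) → T3
variable uses: d ×1, n ×1, e (bound) ×2
left-to-right use order: e, d, e, n
typing: well-typed — term : (T1 → T3) → T3
all disciplines: ordered ✗ · linear ✗ · affine ✗ · relevant ✓ · unrestricted ✓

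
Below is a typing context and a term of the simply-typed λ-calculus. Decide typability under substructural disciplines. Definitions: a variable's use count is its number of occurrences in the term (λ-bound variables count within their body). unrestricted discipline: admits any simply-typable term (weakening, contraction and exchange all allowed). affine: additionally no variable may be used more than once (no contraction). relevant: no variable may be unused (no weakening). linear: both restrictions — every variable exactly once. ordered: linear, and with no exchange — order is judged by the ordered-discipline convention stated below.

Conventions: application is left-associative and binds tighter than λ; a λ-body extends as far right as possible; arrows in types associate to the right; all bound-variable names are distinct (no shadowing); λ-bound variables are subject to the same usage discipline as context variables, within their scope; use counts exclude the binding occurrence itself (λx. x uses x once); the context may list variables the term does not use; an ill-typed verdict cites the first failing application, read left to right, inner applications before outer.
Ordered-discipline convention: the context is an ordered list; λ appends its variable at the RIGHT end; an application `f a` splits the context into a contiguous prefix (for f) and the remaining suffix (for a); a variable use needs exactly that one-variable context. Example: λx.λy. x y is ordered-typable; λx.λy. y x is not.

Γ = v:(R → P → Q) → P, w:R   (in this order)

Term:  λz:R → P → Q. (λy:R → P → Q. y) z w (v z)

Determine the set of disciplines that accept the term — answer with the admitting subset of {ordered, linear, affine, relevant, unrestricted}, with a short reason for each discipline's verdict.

admitted in: relevant, unrestricted
counts: v ×1; w ×1; z (λ-bound) ×2; y (λ-bound) ×1
order of uses: y, z, w, v, z
typing: the term checks, with type (R → P → Q) → Q
ordered: ✗ — repeated use of z ×2
linear: ✗ — repeated use of z ×2
affine: ✗ — repeated use of z ×2
relevant: ✓ — v, w, z, y: all used, weakening unneeded
unrestricted: ✓ — typability at (R → P → Q) → Q is all that's needed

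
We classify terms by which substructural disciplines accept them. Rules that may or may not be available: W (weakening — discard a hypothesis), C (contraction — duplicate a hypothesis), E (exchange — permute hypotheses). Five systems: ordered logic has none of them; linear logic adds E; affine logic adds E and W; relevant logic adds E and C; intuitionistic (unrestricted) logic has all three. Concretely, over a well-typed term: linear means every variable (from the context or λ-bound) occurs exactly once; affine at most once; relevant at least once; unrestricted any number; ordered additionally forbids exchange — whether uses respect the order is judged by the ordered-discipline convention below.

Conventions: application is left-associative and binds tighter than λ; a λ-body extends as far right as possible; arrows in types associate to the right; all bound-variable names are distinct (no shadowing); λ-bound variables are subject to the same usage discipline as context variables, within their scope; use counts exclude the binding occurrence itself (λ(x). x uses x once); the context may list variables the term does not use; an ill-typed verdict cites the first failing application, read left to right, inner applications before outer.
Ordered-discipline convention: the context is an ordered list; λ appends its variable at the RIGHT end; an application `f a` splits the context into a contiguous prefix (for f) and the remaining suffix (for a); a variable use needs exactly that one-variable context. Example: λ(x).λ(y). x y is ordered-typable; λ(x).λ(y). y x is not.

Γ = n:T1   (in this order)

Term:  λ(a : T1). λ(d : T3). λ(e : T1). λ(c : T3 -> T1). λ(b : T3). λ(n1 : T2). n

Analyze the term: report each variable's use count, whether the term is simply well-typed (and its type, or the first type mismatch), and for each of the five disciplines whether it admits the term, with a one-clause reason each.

use counts: n: 1×, a [bound]: 0×, d [bound]: 0×, e [bound]: 0×, c [bound]: 0×, b [bound]: 0×, n1 [bound]: 0×
uses in reading order: n
typing: ✓ — T1 -> T3 -> T1 -> (T3 -> T1) -> T3 -> T2 -> T1
ordered: ✗, unused: a, d, e, c, b, n1 — weakening required
linear: ✗, unused: a, d, e, c, b, n1 — weakening required
affine: ✓, none of n, a, d, e, c, b, n1 used more than once
relevant: ✗, unused: a, d, e, c, b, n1 — weakening required
unrestricted: ✓, simply typable at T1 -> T3 -> T1 -> (T3 -> T1) -> T3 -> T2 -> T1; W, C, E all held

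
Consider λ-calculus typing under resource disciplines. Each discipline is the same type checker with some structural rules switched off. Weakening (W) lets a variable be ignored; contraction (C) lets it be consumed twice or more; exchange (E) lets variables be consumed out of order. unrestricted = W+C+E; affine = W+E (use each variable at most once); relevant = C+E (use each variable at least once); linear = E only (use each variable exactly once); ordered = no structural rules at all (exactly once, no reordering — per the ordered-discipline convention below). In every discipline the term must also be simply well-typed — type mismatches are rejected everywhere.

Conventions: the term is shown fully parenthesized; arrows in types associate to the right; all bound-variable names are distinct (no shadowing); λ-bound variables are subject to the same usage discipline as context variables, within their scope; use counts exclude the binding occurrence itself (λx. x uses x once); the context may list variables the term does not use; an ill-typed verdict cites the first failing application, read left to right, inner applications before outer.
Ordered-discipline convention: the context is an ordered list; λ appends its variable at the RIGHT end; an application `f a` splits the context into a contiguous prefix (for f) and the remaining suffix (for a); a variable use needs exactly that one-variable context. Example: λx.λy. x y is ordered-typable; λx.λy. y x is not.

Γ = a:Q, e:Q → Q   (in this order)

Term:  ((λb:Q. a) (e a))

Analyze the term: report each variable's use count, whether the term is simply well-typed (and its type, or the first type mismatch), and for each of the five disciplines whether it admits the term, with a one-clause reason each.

use counts: a ×2; e ×1; b (λ-bound) ×0
order of uses: a, e, a
typing: ✓ — Q
ordered ✗ (needs contraction — a ×2; b left unused)
linear ✗ (needs contraction — a ×2; b left unused)
affine ✗ (needs contraction — a ×2)
relevant ✗ (b left unused)
unrestricted ✓ (typability at Q is all that's needed)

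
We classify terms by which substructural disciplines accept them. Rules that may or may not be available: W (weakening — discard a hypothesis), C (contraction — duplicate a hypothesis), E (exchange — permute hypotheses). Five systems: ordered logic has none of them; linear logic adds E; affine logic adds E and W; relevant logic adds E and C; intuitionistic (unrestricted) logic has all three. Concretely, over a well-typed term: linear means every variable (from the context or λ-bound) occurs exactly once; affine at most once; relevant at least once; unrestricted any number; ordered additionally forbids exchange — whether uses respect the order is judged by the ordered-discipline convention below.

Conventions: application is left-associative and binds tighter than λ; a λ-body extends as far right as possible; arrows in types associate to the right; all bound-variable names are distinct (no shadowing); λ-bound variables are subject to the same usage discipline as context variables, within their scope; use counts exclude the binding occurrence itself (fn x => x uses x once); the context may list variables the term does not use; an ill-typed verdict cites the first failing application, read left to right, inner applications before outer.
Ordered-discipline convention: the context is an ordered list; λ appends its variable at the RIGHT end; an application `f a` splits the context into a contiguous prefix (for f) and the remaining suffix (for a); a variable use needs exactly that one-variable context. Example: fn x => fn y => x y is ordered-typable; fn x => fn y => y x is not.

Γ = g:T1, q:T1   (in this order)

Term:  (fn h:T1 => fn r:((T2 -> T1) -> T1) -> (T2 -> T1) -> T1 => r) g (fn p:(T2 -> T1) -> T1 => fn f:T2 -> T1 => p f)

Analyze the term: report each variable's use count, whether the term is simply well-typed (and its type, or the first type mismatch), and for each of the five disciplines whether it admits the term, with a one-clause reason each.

counts: g: 1, q: 0, h [bound]: 0, r [bound]: 1, p [bound]: 1, f [bound]: 1
use order (left to right): r, g, p, f
typing: the term checks, with type ((T2 -> T1) -> T1) -> (T2 -> T1) -> T1
ordered ✗ (q, h never used (weakening))
linear ✗ (q, h never used (weakening))
affine ✓ (at most one use each (g, q, h, r, p, f))
relevant ✗ (q, h never used (weakening))
unrestricted ✓ (typability at ((T2 -> T1) -> T1) -> (T2 -> T1) -> T1 is all that's needed)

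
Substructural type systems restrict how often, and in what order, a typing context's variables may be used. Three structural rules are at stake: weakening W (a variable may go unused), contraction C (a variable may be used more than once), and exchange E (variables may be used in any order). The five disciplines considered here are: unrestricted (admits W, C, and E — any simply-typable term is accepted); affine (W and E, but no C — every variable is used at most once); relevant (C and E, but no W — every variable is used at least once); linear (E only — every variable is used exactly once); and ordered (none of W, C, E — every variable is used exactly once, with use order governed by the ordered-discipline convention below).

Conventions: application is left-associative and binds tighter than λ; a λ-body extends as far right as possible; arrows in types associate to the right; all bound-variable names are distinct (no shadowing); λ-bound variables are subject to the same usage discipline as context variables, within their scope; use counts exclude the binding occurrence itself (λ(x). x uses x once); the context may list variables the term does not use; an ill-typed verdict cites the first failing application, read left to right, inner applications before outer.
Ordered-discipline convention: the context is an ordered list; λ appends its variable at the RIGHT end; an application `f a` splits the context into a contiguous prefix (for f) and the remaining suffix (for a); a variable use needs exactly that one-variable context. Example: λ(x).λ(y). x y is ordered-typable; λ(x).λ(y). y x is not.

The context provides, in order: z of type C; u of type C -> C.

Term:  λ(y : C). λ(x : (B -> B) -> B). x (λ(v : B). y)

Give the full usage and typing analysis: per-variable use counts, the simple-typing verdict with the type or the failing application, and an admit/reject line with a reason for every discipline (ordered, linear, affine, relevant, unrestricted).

usage: z: 0×, u: 0×, y (λ-bound): 1×, x (λ-bound): 1×, v (λ-bound): 0×
uses in reading order: x, y
typing: ill-typed: an argument B -> C mismatches the expected B -> B
ordered: ✗ — the type mismatch rejects it
linear: ✗ — not simply typable
affine: ✗ — fails simple typing
relevant: ✗ — a type mismatch blocks all five
unrestricted: ✗ — the type mismatch rejects it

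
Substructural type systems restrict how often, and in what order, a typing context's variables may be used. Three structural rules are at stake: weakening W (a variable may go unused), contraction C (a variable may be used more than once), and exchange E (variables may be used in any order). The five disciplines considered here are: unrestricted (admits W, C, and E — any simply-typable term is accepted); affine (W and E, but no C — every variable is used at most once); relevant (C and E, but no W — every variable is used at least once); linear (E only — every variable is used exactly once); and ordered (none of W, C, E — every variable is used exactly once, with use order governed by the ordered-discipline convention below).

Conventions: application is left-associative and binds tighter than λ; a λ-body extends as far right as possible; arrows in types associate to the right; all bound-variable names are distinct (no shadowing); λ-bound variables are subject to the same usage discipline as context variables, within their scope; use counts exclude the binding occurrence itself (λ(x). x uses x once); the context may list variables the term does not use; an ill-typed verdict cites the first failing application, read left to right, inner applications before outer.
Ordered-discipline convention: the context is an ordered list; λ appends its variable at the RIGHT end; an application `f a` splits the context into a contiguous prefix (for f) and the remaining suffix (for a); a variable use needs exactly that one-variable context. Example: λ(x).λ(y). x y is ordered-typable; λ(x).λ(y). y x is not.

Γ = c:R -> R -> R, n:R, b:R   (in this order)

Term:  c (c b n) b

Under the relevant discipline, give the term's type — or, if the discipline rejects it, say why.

term : R
variable uses: c=2, n=1, b=2
use order (left to right): c, c, b, n, b
typing: the term checks, with type R
per-discipline verdicts: ordered ✗ · linear ✗ · affine ✗ · relevant ✓ · unrestricted ✓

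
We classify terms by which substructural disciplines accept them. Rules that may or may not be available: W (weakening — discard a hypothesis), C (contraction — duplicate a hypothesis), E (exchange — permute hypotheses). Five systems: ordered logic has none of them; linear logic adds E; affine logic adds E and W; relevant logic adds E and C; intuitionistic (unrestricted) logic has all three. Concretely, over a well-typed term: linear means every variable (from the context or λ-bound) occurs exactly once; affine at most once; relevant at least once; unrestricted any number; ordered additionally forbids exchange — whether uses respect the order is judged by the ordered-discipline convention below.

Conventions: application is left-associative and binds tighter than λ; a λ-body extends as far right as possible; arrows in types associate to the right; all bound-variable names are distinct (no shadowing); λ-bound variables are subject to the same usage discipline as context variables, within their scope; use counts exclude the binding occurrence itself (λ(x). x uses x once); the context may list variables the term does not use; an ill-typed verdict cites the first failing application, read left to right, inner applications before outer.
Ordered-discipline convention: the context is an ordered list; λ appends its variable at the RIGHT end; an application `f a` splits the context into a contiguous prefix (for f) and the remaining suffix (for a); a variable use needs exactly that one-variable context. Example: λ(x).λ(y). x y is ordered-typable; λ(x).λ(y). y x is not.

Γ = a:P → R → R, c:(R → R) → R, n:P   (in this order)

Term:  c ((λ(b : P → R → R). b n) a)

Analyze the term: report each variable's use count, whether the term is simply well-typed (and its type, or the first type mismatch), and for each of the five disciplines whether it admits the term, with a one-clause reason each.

counts: a: 1×; c: 1×; n: 1×; b (λ-bound): 1×
uses in reading order: c, b, n, a
typing: the term checks, with type R
ordered: ✗, needs exchange: uses follow c, b, n, a
linear: ✓, a, c, n, b: one use apiece
affine: ✓, a, c, n, b: no repeats, contraction unneeded
relevant: ✓, a, c, n, b: all used, weakening unneeded
unrestricted: ✓, type-checks (R) and nothing is barred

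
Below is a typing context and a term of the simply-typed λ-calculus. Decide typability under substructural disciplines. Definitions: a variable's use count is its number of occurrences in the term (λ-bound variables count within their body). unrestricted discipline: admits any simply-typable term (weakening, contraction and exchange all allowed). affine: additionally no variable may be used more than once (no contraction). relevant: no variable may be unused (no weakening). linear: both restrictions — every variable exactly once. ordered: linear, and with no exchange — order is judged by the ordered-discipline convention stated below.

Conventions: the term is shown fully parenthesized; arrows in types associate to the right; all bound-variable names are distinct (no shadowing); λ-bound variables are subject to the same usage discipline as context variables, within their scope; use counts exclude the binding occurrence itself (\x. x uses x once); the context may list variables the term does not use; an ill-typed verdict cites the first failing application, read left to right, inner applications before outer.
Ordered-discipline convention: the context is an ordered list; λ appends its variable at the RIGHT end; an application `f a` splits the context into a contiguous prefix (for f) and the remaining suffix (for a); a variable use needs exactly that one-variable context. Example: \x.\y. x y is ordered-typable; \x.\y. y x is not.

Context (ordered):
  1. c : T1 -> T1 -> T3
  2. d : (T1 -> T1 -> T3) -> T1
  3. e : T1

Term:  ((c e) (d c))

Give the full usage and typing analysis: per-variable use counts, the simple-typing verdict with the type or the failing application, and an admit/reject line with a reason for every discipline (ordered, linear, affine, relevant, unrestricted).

usage: c: 2; d: 1; e: 1
order of uses: c, e, d, c
typing: ✓ — T3
ordered ✗ (needs contraction — c ×2)
linear ✗ (needs contraction — c ×2)
affine ✗ (needs contraction — c ×2)
relevant ✓ (none of c, d, e goes unused)
unrestricted ✓ (type-checks (T3) and nothing is barred)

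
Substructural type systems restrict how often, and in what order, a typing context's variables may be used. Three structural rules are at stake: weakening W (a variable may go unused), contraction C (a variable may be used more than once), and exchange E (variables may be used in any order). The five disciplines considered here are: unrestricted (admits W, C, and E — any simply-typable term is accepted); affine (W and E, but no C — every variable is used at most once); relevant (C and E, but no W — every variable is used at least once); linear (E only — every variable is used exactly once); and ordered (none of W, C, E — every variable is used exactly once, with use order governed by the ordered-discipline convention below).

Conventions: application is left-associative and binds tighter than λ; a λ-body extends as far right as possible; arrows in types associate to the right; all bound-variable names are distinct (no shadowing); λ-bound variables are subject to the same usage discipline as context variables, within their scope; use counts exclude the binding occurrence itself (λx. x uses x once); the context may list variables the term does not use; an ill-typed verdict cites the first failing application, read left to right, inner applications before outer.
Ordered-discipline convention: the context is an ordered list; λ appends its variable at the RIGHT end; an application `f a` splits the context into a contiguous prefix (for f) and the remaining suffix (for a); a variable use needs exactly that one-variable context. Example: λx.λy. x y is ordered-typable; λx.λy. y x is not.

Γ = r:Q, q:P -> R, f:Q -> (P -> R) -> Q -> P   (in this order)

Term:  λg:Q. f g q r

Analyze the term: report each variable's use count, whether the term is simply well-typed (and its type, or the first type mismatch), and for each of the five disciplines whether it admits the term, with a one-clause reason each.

usage: r ×1, q ×1, f ×1, g (λ-bound) ×1
order of uses: f, g, q, r
typing: well-typed at Q -> P
ordered: ✗ — no ordered split (uses run f, g, q, r)
linear: ✓ — exactly-once usage across r, q, f, g
affine: ✓ — r, q, f, g: no repeats, contraction unneeded
relevant: ✓ — r, q, f, g: all used, weakening unneeded
unrestricted: ✓ — simply typable at Q -> P; W, C, E all held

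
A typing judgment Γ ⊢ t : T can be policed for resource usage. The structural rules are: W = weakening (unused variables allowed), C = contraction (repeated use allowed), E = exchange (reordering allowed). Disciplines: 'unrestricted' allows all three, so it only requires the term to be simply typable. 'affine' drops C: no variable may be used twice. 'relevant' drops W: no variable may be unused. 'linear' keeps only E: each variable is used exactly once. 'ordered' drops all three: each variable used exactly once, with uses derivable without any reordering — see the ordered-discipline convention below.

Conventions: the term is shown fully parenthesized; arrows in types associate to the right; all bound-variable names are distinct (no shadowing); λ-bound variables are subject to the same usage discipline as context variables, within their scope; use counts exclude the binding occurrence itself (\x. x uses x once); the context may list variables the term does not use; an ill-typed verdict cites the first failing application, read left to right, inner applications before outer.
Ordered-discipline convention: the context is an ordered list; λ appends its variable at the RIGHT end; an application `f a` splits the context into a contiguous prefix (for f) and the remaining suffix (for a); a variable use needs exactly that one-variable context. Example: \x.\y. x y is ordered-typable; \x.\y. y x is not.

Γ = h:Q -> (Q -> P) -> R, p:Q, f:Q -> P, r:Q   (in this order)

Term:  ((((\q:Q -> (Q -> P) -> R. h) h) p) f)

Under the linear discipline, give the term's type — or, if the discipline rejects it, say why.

not well-typed under linear — uses contraction: h ×2; r, q never used (weakening)
variable uses: h: 2×; p: 1×; f: 1×; r: 0×; q [bound]: 0×
uses in reading order: h, h, p, f
typing: ✓ — R
summary: ordered ✗, linear ✗, affine ✗, relevant ✗, unrestricted ✓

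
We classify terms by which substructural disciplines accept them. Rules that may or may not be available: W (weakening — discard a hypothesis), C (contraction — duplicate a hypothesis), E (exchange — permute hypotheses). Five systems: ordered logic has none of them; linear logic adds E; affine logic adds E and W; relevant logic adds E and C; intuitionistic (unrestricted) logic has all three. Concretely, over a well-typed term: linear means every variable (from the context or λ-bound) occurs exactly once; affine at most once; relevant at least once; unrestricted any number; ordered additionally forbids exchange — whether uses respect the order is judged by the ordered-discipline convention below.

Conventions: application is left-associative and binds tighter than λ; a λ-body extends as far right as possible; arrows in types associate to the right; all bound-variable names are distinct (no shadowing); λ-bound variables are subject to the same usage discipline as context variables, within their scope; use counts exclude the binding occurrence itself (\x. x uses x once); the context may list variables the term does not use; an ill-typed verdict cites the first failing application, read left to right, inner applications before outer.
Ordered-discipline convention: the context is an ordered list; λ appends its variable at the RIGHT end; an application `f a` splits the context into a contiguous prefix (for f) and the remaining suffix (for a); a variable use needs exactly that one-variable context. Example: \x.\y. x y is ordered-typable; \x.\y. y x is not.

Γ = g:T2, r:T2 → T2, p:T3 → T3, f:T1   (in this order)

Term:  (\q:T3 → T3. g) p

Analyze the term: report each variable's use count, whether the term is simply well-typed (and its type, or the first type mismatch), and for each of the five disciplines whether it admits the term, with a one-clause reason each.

variable uses: g ×1; r ×0; p ×1; f ×0; q [bound] ×0
left-to-right use order: g, p
typing: well-typed at T2
ordered ✗ (unused: r, f, q — weakening required)
linear ✗ (unused: r, f, q — weakening required)
affine ✓ (no duplicate uses among g, r, p, f, q)
relevant ✗ (unused: r, f, q — weakening required)
unrestricted ✓ (simply typable at T2; W, C, E all held)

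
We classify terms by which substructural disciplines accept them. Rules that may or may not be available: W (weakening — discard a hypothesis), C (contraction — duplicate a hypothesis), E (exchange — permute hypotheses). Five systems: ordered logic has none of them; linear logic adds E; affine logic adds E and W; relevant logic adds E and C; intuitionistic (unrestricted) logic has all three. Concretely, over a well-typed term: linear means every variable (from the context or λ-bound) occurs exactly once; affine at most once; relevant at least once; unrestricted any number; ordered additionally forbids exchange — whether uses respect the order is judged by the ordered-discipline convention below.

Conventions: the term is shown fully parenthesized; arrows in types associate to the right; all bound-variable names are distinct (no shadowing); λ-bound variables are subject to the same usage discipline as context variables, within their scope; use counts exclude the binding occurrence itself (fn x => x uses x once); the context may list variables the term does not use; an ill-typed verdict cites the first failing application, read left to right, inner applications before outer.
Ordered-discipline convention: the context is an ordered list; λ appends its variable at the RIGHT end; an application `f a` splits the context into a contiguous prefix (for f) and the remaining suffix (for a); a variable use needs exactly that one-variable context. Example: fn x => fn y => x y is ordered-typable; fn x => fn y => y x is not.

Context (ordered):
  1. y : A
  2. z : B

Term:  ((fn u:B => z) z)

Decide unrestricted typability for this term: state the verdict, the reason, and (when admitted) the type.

yes — simply typable at B; W, C, E all held; term : B
variable uses: y=0, z=2, u (λ-bound)=0
uses in reading order: z, z
typing: ✓ — B
across the five disciplines: ordered ✗ · linear ✗ · affine ✗ · relevant ✗ · unrestricted ✓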